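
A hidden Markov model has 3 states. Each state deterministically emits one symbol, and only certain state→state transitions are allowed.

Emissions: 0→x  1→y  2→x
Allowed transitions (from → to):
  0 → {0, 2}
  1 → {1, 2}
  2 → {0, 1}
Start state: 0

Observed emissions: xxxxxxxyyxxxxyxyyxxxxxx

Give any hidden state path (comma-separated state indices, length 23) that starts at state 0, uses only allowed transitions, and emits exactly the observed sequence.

0,2,0,2,0,0,2,1,1,2,0,0,2,1,2,1,1,2,0,2,0,0,2

  [0] x  {0,2}  => 0  start
  [1] x  {0,2}  => 2  0->2 ok
  [2] x  {0,2}  => 0  2->0 ok
  [3] x  {0,2}  => 2  0->2 ok
  [4] x  {0,2}  => 0  2->0 ok
  [5] x  {0,2}  => 0  0->0 ok
  [6] x  {0,2}  => 2  0->2 ok
  [7] y  {1}  => 1  2->1 ok
  [8] y  {1}  => 1  1->1 ok
  [9] x  {0,2}  => 2  1->2 ok
  [10] x  {0,2}  => 0  2->0 ok
  [11] x  {0,2}  => 0  0->0 ok
  [12] x  {0,2}  => 2  0->2 ok
  [13] y  {1}  => 1  2->1 ok
  [14] x  {0,2}  => 2  1->2 ok
  [15] y  {1}  => 1  2->1 ok
  [16] y  {1}  => 1  1->1 ok
  [17] x  {0,2}  => 2  1->2 ok
  [18] x  {0,2}  => 0  2->0 ok
  [19] x  {0,2}  => 2  0->2 ok
  [20] x  {0,2}  => 0  2->0 ok
  [21] x  {0,2}  => 0  0->0 ok
  [22] x  {0,2}  => 2  0->2 ok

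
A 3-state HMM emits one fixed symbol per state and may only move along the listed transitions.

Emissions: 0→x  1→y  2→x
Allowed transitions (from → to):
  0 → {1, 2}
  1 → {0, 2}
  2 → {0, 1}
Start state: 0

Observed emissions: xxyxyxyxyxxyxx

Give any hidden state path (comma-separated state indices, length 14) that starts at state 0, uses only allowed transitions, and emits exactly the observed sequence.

  t0 'x' -> {0,2}, take 0 (start)
  t1 'x' -> {0,2}, take 2 (0->2 ok)
  t2 'y' -> {1}, take 1 (2->1 ok)
  t3 'x' -> {0,2}, take 2 (1->2 ok)
  t4 'y' -> {1}, take 1 (2->1 ok)
  t5 'x' -> {0,2}, take 0 (1->0 ok)
  t6 'y' -> {1}, take 1 (0->1 ok)
  t7 'x' -> {0,2}, take 0 (1->0 ok)
  t8 'y' -> {1}, take 1 (0->1 ok)
  t9 'x' -> {0,2}, take 0 (1->0 ok)
  t10 'x' -> {0,2}, take 2 (0->2 ok)
  t11 'y' -> {1}, take 1 (2->1 ok)
  t12 'x' -> {0,2}, take 0 (1->0 ok)
  t13 'x' -> {0,2}, take 2 (0->2 ok)

0,2,1,2,1,0,1,0,1,0,2,1,0,2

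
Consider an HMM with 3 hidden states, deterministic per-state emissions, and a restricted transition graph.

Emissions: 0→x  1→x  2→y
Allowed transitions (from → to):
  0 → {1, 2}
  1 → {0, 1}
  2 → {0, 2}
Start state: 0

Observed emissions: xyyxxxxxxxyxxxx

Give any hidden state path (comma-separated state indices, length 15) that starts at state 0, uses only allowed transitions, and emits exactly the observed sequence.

  [0] x  {0,1}  => 0  start
  [1] y  {2}  => 2  0->2 ok
  [2] y  {2}  => 2  2->2 ok
  [3] x  {0,1}  => 0  2->0 ok
  [4] x  {0,1}  => 1  0->1 ok
  [5] x  {0,1}  => 1  1->1 ok
  [6] x  {0,1}  => 0  1->0 ok
  [7] x  {0,1}  => 1  0->1 ok
  [8] x  {0,1}  => 1  1->1 ok
  [9] x  {0,1}  => 0  1->0 ok
  [10] y  {2}  => 2  0->2 ok
  [11] x  {0,1}  => 0  2->0 ok
  [12] x  {0,1}  => 1  0->1 ok
  [13] x  {0,1}  => 1  1->1 ok
  [14] x  {0,1}  => 1  1->1 ok

0,2,2,0,1,1,0,1,1,0,2,0,1,1,1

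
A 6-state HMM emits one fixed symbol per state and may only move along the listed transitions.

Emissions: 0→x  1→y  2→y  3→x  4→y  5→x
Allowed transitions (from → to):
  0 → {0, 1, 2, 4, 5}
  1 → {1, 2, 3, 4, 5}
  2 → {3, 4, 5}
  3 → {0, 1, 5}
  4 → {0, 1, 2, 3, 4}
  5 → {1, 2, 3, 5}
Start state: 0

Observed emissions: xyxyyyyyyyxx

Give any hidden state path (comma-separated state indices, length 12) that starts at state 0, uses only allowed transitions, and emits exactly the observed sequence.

0,2,5,2,4,1,2,4,1,4,3,0

  0: obs=x cand={0,3,5} pick 0 [start]
  1: obs=y cand={1,2,4} pick 2 [0->2 ok]
  2: obs=x cand={0,3,5} pick 5 [2->5 ok]
  3: obs=y cand={1,2,4} pick 2 [5->2 ok]
  4: obs=y cand={1,2,4} pick 4 [2->4 ok]
  5: obs=y cand={1,2,4} pick 1 [4->1 ok]
  6: obs=y cand={1,2,4} pick 2 [1->2 ok]
  7: obs=y cand={1,2,4} pick 4 [2->4 ok]
  8: obs=y cand={1,2,4} pick 1 [4->1 ok]
  9: obs=y cand={1,2,4} pick 4 [1->4 ok]
  10: obs=x cand={0,3,5} pick 3 [4->3 ok]
  11: obs=x cand={0,3,5} pick 0 [3->0 ok]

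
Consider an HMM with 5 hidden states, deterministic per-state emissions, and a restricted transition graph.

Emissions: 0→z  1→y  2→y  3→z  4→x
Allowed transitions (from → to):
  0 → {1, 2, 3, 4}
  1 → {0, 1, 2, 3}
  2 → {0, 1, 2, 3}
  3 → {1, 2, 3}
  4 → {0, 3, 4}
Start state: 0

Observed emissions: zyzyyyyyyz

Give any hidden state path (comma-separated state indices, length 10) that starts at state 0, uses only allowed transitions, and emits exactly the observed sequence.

  0: obs=z cand={0,3} pick 0 [start]
  1: obs=y cand={1,2} pick 2 [0->2 ok]
  2: obs=z cand={0,3} pick 0 [2->0 ok]
  3: obs=y cand={1,2} pick 2 [0->2 ok]
  4: obs=y cand={1,2} pick 2 [2->2 ok]
  5: obs=y cand={1,2} pick 2 [2->2 ok]
  6: obs=y cand={1,2} pick 1 [2->1 ok]
  7: obs=y cand={1,2} pick 1 [1->1 ok]
  8: obs=y cand={1,2} pick 1 [1->1 ok]
  9: obs=z cand={0,3} pick 3 [1->3 ok]

0,2,0,2,2,2,1,1,1,3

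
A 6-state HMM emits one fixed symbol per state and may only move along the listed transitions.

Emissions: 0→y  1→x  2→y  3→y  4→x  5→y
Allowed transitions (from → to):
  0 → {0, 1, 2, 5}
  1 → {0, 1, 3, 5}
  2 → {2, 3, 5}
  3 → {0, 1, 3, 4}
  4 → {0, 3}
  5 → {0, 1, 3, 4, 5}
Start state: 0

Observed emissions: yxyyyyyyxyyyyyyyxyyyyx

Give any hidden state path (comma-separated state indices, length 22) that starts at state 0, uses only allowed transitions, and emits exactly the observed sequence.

  pos 0: y in {0,2,3,5}, choose 0; start
  pos 1: x in {1,4}, choose 1; 0->1 ok
  pos 2: y in {0,2,3,5}, choose 5; 1->5 ok
  pos 3: y in {0,2,3,5}, choose 0; 5->0 ok
  pos 4: y in {0,2,3,5}, choose 5; 0->5 ok
  pos 5: y in {0,2,3,5}, choose 0; 5->0 ok
  pos 6: y in {0,2,3,5}, choose 2; 0->2 ok
  pos 7: y in {0,2,3,5}, choose 5; 2->5 ok
  pos 8: x in {1,4}, choose 1; 5->1 ok
  pos 9: y in {0,2,3,5}, choose 0; 1->0 ok
  pos 10: y in {0,2,3,5}, choose 0; 0->0 ok
  pos 11: y in {0,2,3,5}, choose 0; 0->0 ok
  pos 12: y in {0,2,3,5}, choose 2; 0->2 ok
  pos 13: y in {0,2,3,5}, choose 2; 2->2 ok
  pos 14: y in {0,2,3,5}, choose 2; 2->2 ok
  pos 15: y in {0,2,3,5}, choose 3; 2->3 ok
  pos 16: x in {1,4}, choose 1; 3->1 ok
  pos 17: y in {0,2,3,5}, choose 0; 1->0 ok
  pos 18: y in {0,2,3,5}, choose 2; 0->2 ok
  pos 19: y in {0,2,3,5}, choose 5; 2->5 ok
  pos 20: y in {0,2,3,5}, choose 3; 5->3 ok
  pos 21: x in {1,4}, choose 4; 3->4 ok

0,1,5,0,5,0,2,5,1,0,0,0,2,2,2,3,1,0,2,5,3,4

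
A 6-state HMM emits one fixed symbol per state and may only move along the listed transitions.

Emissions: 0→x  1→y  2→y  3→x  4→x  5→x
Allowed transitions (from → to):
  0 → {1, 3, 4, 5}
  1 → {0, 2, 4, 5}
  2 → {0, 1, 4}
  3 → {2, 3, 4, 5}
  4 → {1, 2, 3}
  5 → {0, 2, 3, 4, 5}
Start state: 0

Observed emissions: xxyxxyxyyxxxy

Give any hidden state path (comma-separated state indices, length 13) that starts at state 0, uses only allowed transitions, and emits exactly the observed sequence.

0,4,2,0,4,2,4,1,2,0,5,0,1

  pos 0: x in {0,3,4,5}, choose 0; start
  pos 1: x in {0,3,4,5}, choose 4; 0->4 ok
  pos 2: y in {1,2}, choose 2; 4->2 ok
  pos 3: x in {0,3,4,5}, choose 0; 2->0 ok
  pos 4: x in {0,3,4,5}, choose 4; 0->4 ok
  pos 5: y in {1,2}, choose 2; 4->2 ok
  pos 6: x in {0,3,4,5}, choose 4; 2->4 ok
  pos 7: y in {1,2}, choose 1; 4->1 ok
  pos 8: y in {1,2}, choose 2; 1->2 ok
  pos 9: x in {0,3,4,5}, choose 0; 2->0 ok
  pos 10: x in {0,3,4,5}, choose 5; 0->5 ok
  pos 11: x in {0,3,4,5}, choose 0; 5->0 ok
  pos 12: y in {1,2}, choose 1; 0->1 ok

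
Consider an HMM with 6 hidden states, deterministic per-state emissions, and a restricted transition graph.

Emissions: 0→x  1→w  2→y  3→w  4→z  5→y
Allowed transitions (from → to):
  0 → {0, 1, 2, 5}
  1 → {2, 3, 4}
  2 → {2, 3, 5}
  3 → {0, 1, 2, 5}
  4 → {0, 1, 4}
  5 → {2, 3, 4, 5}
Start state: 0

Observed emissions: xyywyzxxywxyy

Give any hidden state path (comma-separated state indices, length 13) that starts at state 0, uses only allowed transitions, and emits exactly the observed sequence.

0,2,5,3,5,4,0,0,5,3,0,5,2

  0: obs=x cand={0} pick 0 [start]
  1: obs=y cand={2,5} pick 2 [0->2 ok]
  2: obs=y cand={2,5} pick 5 [2->5 ok]
  3: obs=w cand={1,3} pick 3 [5->3 ok]
  4: obs=y cand={2,5} pick 5 [3->5 ok]
  5: obs=z cand={4} pick 4 [5->4 ok]
  6: obs=x cand={0} pick 0 [4->0 ok]
  7: obs=x cand={0} pick 0 [0->0 ok]
  8: obs=y cand={2,5} pick 5 [0->5 ok]
  9: obs=w cand={1,3} pick 3 [5->3 ok]
  10: obs=x cand={0} pick 0 [3->0 ok]
  11: obs=y cand={2,5} pick 5 [0->5 ok]
  12: obs=y cand={2,5} pick 2 [5->2 ok]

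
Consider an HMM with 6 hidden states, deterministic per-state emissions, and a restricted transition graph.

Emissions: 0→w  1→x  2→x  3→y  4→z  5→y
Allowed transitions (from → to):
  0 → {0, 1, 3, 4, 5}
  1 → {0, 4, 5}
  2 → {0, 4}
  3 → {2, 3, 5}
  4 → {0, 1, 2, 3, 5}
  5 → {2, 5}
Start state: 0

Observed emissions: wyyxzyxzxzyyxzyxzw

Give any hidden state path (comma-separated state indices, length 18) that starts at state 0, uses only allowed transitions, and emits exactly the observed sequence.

  t0 'w' -> {0}, take 0 (start)
  t1 'y' -> {3,5}, take 3 (0->3 ok)
  t2 'y' -> {3,5}, take 5 (3->5 ok)
  t3 'x' -> {1,2}, take 2 (5->2 ok)
  t4 'z' -> {4}, take 4 (2->4 ok)
  t5 'y' -> {3,5}, take 5 (4->5 ok)
  t6 'x' -> {1,2}, take 2 (5->2 ok)
  t7 'z' -> {4}, take 4 (2->4 ok)
  t8 'x' -> {1,2}, take 1 (4->1 ok)
  t9 'z' -> {4}, take 4 (1->4 ok)
  t10 'y' -> {3,5}, take 3 (4->3 ok)
  t11 'y' -> {3,5}, take 5 (3->5 ok)
  t12 'x' -> {1,2}, take 2 (5->2 ok)
  t13 'z' -> {4}, take 4 (2->4 ok)
  t14 'y' -> {3,5}, take 5 (4->5 ok)
  t15 'x' -> {1,2}, take 2 (5->2 ok)
  t16 'z' -> {4}, take 4 (2->4 ok)
  t17 'w' -> {0}, take 0 (4->0 ok)

0,3,5,2,4,5,2,4,1,4,3,5,2,4,5,2,4,0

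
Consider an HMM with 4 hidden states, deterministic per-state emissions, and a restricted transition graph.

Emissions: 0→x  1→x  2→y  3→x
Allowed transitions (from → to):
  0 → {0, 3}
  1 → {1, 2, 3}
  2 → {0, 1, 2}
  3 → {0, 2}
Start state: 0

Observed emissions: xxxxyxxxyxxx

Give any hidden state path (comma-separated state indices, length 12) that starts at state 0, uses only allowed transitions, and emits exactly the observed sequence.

0,0,0,3,2,1,1,3,2,0,0,0

  t0 'x' -> {0,1,3}, take 0 (start)
  t1 'x' -> {0,1,3}, take 0 (0->0 ok)
  t2 'x' -> {0,1,3}, take 0 (0->0 ok)
  t3 'x' -> {0,1,3}, take 3 (0->3 ok)
  t4 'y' -> {2}, take 2 (3->2 ok)
  t5 'x' -> {0,1,3}, take 1 (2->1 ok)
  t6 'x' -> {0,1,3}, take 1 (1->1 ok)
  t7 'x' -> {0,1,3}, take 3 (1->3 ok)
  t8 'y' -> {2}, take 2 (3->2 ok)
  t9 'x' -> {0,1,3}, take 0 (2->0 ok)
  t10 'x' -> {0,1,3}, take 0 (0->0 ok)
  t11 'x' -> {0,1,3}, take 0 (0->0 ok)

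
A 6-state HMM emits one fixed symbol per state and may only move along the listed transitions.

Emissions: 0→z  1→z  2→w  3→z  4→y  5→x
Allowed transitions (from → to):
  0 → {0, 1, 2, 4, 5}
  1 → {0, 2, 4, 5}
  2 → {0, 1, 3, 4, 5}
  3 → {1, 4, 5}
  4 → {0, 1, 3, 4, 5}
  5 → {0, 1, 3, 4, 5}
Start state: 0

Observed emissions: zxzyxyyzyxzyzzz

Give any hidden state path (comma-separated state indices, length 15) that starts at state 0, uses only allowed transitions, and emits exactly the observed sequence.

0,5,3,4,5,4,4,1,4,5,1,4,0,0,0

  pos 0: z in {0,1,3}, choose 0; start
  pos 1: x in {5}, choose 5; 0->5 ok
  pos 2: z in {0,1,3}, choose 3; 5->3 ok
  pos 3: y in {4}, choose 4; 3->4 ok
  pos 4: x in {5}, choose 5; 4->5 ok
  pos 5: y in {4}, choose 4; 5->4 ok
  pos 6: y in {4}, choose 4; 4->4 ok
  pos 7: z in {0,1,3}, choose 1; 4->1 ok
  pos 8: y in {4}, choose 4; 1->4 ok
  pos 9: x in {5}, choose 5; 4->5 ok
  pos 10: z in {0,1,3}, choose 1; 5->1 ok
  pos 11: y in {4}, choose 4; 1->4 ok
  pos 12: z in {0,1,3}, choose 0; 4->0 ok
  pos 13: z in {0,1,3}, choose 0; 0->0 ok
  pos 14: z in {0,1,3}, choose 0; 0->0 ok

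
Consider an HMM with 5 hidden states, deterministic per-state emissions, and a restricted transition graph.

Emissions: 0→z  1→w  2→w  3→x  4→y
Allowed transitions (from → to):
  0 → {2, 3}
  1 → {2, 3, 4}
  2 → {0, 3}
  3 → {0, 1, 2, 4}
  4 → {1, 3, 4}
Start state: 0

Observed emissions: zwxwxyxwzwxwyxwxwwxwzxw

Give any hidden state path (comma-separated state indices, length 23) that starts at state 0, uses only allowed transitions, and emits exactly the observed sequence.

0,2,3,2,3,4,3,2,0,2,3,1,4,3,2,3,1,2,3,2,0,3,2

  t0 'z' -> {0}, take 0 (start)
  t1 'w' -> {1,2}, take 2 (0->2 ok)
  t2 'x' -> {3}, take 3 (2->3 ok)
  t3 'w' -> {1,2}, take 2 (3->2 ok)
  t4 'x' -> {3}, take 3 (2->3 ok)
  t5 'y' -> {4}, take 4 (3->4 ok)
  t6 'x' -> {3}, take 3 (4->3 ok)
  t7 'w' -> {1,2}, take 2 (3->2 ok)
  t8 'z' -> {0}, take 0 (2->0 ok)
  t9 'w' -> {1,2}, take 2 (0->2 ok)
  t10 'x' -> {3}, take 3 (2->3 ok)
  t11 'w' -> {1,2}, take 1 (3->1 ok)
  t12 'y' -> {4}, take 4 (1->4 ok)
  t13 'x' -> {3}, take 3 (4->3 ok)
  t14 'w' -> {1,2}, take 2 (3->2 ok)
  t15 'x' -> {3}, take 3 (2->3 ok)
  t16 'w' -> {1,2}, take 1 (3->1 ok)
  t17 'w' -> {1,2}, take 2 (1->2 ok)
  t18 'x' -> {3}, take 3 (2->3 ok)
  t19 'w' -> {1,2}, take 2 (3->2 ok)
  t20 'z' -> {0}, take 0 (2->0 ok)
  t21 'x' -> {3}, take 3 (0->3 ok)
  t22 'w' -> {1,2}, take 2 (3->2 ok)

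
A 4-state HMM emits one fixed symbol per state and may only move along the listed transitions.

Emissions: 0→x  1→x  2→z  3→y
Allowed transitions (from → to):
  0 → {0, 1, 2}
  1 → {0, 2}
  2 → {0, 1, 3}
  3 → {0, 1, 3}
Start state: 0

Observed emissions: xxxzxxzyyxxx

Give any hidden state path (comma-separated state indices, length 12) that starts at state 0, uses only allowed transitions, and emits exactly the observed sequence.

0,0,0,2,0,1,2,3,3,0,0,1

  pos 0: x in {0,1}, choose 0; start
  pos 1: x in {0,1}, choose 0; 0->0 ok
  pos 2: x in {0,1}, choose 0; 0->0 ok
  pos 3: z in {2}, choose 2; 0->2 ok
  pos 4: x in {0,1}, choose 0; 2->0 ok
  pos 5: x in {0,1}, choose 1; 0->1 ok
  pos 6: z in {2}, choose 2; 1->2 ok
  pos 7: y in {3}, choose 3; 2->3 ok
  pos 8: y in {3}, choose 3; 3->3 ok
  pos 9: x in {0,1}, choose 0; 3->0 ok
  pos 10: x in {0,1}, choose 0; 0->0 ok
  pos 11: x in {0,1}, choose 1; 0->1 ok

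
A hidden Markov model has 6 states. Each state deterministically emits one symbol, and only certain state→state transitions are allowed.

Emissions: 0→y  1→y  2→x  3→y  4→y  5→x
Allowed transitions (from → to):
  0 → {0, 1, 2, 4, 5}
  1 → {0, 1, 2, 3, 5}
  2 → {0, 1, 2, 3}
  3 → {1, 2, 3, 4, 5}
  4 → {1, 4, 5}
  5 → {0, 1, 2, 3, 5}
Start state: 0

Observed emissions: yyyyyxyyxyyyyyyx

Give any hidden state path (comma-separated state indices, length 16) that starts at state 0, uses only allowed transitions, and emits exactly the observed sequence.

  [0] y  {0,1,3,4}  => 0  start
  [1] y  {0,1,3,4}  => 4  0->4 ok
  [2] y  {0,1,3,4}  => 1  4->1 ok
  [3] y  {0,1,3,4}  => 1  1->1 ok
  [4] y  {0,1,3,4}  => 0  1->0 ok
  [5] x  {2,5}  => 2  0->2 ok
  [6] y  {0,1,3,4}  => 3  2->3 ok
  [7] y  {0,1,3,4}  => 1  3->1 ok
  [8] x  {2,5}  => 5  1->5 ok
  [9] y  {0,1,3,4}  => 3  5->3 ok
  [10] y  {0,1,3,4}  => 4  3->4 ok
  [11] y  {0,1,3,4}  => 1  4->1 ok
  [12] y  {0,1,3,4}  => 0  1->0 ok
  [13] y  {0,1,3,4}  => 0  0->0 ok
  [14] y  {0,1,3,4}  => 0  0->0 ok
  [15] x  {2,5}  => 2  0->2 ok

0,4,1,1,0,2,3,1,5,3,4,1,0,0,0,2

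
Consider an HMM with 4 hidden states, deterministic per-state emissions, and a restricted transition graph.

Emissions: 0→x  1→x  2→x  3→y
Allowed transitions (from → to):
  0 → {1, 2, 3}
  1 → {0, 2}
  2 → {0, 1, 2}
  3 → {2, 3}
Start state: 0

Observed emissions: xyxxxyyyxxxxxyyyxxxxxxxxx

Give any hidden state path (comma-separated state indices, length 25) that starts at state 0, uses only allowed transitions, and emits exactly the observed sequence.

0,3,2,1,0,3,3,3,2,2,0,1,0,3,3,3,2,2,0,1,0,1,2,1,0

  pos 0: x in {0,1,2}, choose 0; start
  pos 1: y in {3}, choose 3; 0->3 ok
  pos 2: x in {0,1,2}, choose 2; 3->2 ok
  pos 3: x in {0,1,2}, choose 1; 2->1 ok
  pos 4: x in {0,1,2}, choose 0; 1->0 ok
  pos 5: y in {3}, choose 3; 0->3 ok
  pos 6: y in {3}, choose 3; 3->3 ok
  pos 7: y in {3}, choose 3; 3->3 ok
  pos 8: x in {0,1,2}, choose 2; 3->2 ok
  pos 9: x in {0,1,2}, choose 2; 2->2 ok
  pos 10: x in {0,1,2}, choose 0; 2->0 ok
  pos 11: x in {0,1,2}, choose 1; 0->1 ok
  pos 12: x in {0,1,2}, choose 0; 1->0 ok
  pos 13: y in {3}, choose 3; 0->3 ok
  pos 14: y in {3}, choose 3; 3->3 ok
  pos 15: y in {3}, choose 3; 3->3 ok
  pos 16: x in {0,1,2}, choose 2; 3->2 ok
  pos 17: x in {0,1,2}, choose 2; 2->2 ok
  pos 18: x in {0,1,2}, choose 0; 2->0 ok
  pos 19: x in {0,1,2}, choose 1; 0->1 ok
  pos 20: x in {0,1,2}, choose 0; 1->0 ok
  pos 21: x in {0,1,2}, choose 1; 0->1 ok
  pos 22: x in {0,1,2}, choose 2; 1->2 ok
  pos 23: x in {0,1,2}, choose 1; 2->1 ok
  pos 24: x in {0,1,2}, choose 0; 1->0 ok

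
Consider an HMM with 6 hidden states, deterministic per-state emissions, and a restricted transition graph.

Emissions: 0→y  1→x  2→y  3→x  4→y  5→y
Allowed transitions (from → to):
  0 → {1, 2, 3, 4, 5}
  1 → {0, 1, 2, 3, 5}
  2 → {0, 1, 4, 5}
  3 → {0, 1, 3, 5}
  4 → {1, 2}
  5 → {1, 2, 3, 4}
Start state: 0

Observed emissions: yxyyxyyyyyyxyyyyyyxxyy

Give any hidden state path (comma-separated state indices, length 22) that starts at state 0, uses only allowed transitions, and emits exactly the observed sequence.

  [0] y  {0,2,4,5}  => 0  start
  [1] x  {1,3}  => 3  0->3 ok
  [2] y  {0,2,4,5}  => 0  3->0 ok
  [3] y  {0,2,4,5}  => 5  0->5 ok
  [4] x  {1,3}  => 1  5->1 ok
  [5] y  {0,2,4,5}  => 5  1->5 ok
  [6] y  {0,2,4,5}  => 4  5->4 ok
  [7] y  {0,2,4,5}  => 2  4->2 ok
  [8] y  {0,2,4,5}  => 5  2->5 ok
  [9] y  {0,2,4,5}  => 2  5->2 ok
  [10] y  {0,2,4,5}  => 4  2->4 ok
  [11] x  {1,3}  => 1  4->1 ok
  [12] y  {0,2,4,5}  => 0  1->0 ok
  [13] y  {0,2,4,5}  => 2  0->2 ok
  [14] y  {0,2,4,5}  => 0  2->0 ok
  [15] y  {0,2,4,5}  => 4  0->4 ok
  [16] y  {0,2,4,5}  => 2  4->2 ok
  [17] y  {0,2,4,5}  => 0  2->0 ok
  [18] x  {1,3}  => 3  0->3 ok
  [19] x  {1,3}  => 3  3->3 ok
  [20] y  {0,2,4,5}  => 5  3->5 ok
  [21] y  {0,2,4,5}  => 2  5->2 ok

0,3,0,5,1,5,4,2,5,2,4,1,0,2,0,4,2,0,3,3,5,2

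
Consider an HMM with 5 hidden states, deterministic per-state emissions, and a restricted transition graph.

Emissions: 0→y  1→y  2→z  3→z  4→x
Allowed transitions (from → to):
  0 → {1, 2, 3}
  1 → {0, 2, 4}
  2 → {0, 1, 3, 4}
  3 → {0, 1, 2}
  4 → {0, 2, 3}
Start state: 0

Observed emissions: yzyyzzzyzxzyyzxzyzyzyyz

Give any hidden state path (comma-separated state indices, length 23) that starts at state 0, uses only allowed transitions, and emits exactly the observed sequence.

0,3,1,0,3,2,3,1,2,4,2,1,0,2,4,2,0,2,0,2,0,1,2

  0: obs=y cand={0,1} pick 0 [start]
  1: obs=z cand={2,3} pick 3 [0->3 ok]
  2: obs=y cand={0,1} pick 1 [3->1 ok]
  3: obs=y cand={0,1} pick 0 [1->0 ok]
  4: obs=z cand={2,3} pick 3 [0->3 ok]
  5: obs=z cand={2,3} pick 2 [3->2 ok]
  6: obs=z cand={2,3} pick 3 [2->3 ok]
  7: obs=y cand={0,1} pick 1 [3->1 ok]
  8: obs=z cand={2,3} pick 2 [1->2 ok]
  9: obs=x cand={4} pick 4 [2->4 ok]
  10: obs=z cand={2,3} pick 2 [4->2 ok]
  11: obs=y cand={0,1} pick 1 [2->1 ok]
  12: obs=y cand={0,1} pick 0 [1->0 ok]
  13: obs=z cand={2,3} pick 2 [0->2 ok]
  14: obs=x cand={4} pick 4 [2->4 ok]
  15: obs=z cand={2,3} pick 2 [4->2 ok]
  16: obs=y cand={0,1} pick 0 [2->0 ok]
  17: obs=z cand={2,3} pick 2 [0->2 ok]
  18: obs=y cand={0,1} pick 0 [2->0 ok]
  19: obs=z cand={2,3} pick 2 [0->2 ok]
  20: obs=y cand={0,1} pick 0 [2->0 ok]
  21: obs=y cand={0,1} pick 1 [0->1 ok]
  22: obs=z cand={2,3} pick 2 [1->2 ok]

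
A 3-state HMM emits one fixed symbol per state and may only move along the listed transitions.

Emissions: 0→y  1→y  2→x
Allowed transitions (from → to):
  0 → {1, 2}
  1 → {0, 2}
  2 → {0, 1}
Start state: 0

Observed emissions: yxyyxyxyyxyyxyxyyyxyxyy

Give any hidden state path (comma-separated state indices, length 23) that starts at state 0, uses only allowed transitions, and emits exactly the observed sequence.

  pos 0: y in {0,1}, choose 0; start
  pos 1: x in {2}, choose 2; 0->2 ok
  pos 2: y in {0,1}, choose 0; 2->0 ok
  pos 3: y in {0,1}, choose 1; 0->1 ok
  pos 4: x in {2}, choose 2; 1->2 ok
  pos 5: y in {0,1}, choose 0; 2->0 ok
  pos 6: x in {2}, choose 2; 0->2 ok
  pos 7: y in {0,1}, choose 0; 2->0 ok
  pos 8: y in {0,1}, choose 1; 0->1 ok
  pos 9: x in {2}, choose 2; 1->2 ok
  pos 10: y in {0,1}, choose 0; 2->0 ok
  pos 11: y in {0,1}, choose 1; 0->1 ok
  pos 12: x in {2}, choose 2; 1->2 ok
  pos 13: y in {0,1}, choose 1; 2->1 ok
  pos 14: x in {2}, choose 2; 1->2 ok
  pos 15: y in {0,1}, choose 0; 2->0 ok
  pos 16: y in {0,1}, choose 1; 0->1 ok
  pos 17: y in {0,1}, choose 0; 1->0 ok
  pos 18: x in {2}, choose 2; 0->2 ok
  pos 19: y in {0,1}, choose 1; 2->1 ok
  pos 20: x in {2}, choose 2; 1->2 ok
  pos 21: y in {0,1}, choose 1; 2->1 ok
  pos 22: y in {0,1}, choose 0; 1->0 ok

0,2,0,1,2,0,2,0,1,2,0,1,2,1,2,0,1,0,2,1,2,1,0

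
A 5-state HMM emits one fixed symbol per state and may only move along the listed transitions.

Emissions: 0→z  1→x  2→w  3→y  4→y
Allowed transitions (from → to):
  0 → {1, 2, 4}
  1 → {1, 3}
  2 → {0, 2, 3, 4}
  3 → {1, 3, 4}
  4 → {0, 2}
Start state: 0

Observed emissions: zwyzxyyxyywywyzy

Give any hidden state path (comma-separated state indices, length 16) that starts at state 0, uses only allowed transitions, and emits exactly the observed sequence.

  t0 'z' -> {0}, take 0 (start)
  t1 'w' -> {2}, take 2 (0->2 ok)
  t2 'y' -> {3,4}, take 4 (2->4 ok)
  t3 'z' -> {0}, take 0 (4->0 ok)
  t4 'x' -> {1}, take 1 (0->1 ok)
  t5 'y' -> {3,4}, take 3 (1->3 ok)
  t6 'y' -> {3,4}, take 3 (3->3 ok)
  t7 'x' -> {1}, take 1 (3->1 ok)
  t8 'y' -> {3,4}, take 3 (1->3 ok)
  t9 'y' -> {3,4}, take 4 (3->4 ok)
  t10 'w' -> {2}, take 2 (4->2 ok)
  t11 'y' -> {3,4}, take 4 (2->4 ok)
  t12 'w' -> {2}, take 2 (4->2 ok)
  t13 'y' -> {3,4}, take 4 (2->4 ok)
  t14 'z' -> {0}, take 0 (4->0 ok)
  t15 'y' -> {3,4}, take 4 (0->4 ok)

0,2,4,0,1,3,3,1,3,4,2,4,2,4,0,4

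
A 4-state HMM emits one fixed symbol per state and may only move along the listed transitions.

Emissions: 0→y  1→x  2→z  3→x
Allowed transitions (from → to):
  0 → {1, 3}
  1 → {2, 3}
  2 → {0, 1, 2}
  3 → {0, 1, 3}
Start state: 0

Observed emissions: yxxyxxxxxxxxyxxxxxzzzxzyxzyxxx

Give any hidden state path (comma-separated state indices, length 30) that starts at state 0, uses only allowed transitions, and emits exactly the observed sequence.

0,3,3,0,3,1,3,3,1,3,1,3,0,3,3,3,3,1,2,2,2,1,2,0,1,2,0,3,1,3

  0: obs=y cand={0} pick 0 [start]
  1: obs=x cand={1,3} pick 3 [0->3 ok]
  2: obs=x cand={1,3} pick 3 [3->3 ok]
  3: obs=y cand={0} pick 0 [3->0 ok]
  4: obs=x cand={1,3} pick 3 [0->3 ok]
  5: obs=x cand={1,3} pick 1 [3->1 ok]
  6: obs=x cand={1,3} pick 3 [1->3 ok]
  7: obs=x cand={1,3} pick 3 [3->3 ok]
  8: obs=x cand={1,3} pick 1 [3->1 ok]
  9: obs=x cand={1,3} pick 3 [1->3 ok]
  10: obs=x cand={1,3} pick 1 [3->1 ok]
  11: obs=x cand={1,3} pick 3 [1->3 ok]
  12: obs=y cand={0} pick 0 [3->0 ok]
  13: obs=x cand={1,3} pick 3 [0->3 ok]
  14: obs=x cand={1,3} pick 3 [3->3 ok]
  15: obs=x cand={1,3} pick 3 [3->3 ok]
  16: obs=x cand={1,3} pick 3 [3->3 ok]
  17: obs=x cand={1,3} pick 1 [3->1 ok]
  18: obs=z cand={2} pick 2 [1->2 ok]
  19: obs=z cand={2} pick 2 [2->2 ok]
  20: obs=z cand={2} pick 2 [2->2 ok]
  21: obs=x cand={1,3} pick 1 [2->1 ok]
  22: obs=z cand={2} pick 2 [1->2 ok]
  23: obs=y cand={0} pick 0 [2->0 ok]
  24: obs=x cand={1,3} pick 1 [0->1 ok]
  25: obs=z cand={2} pick 2 [1->2 ok]
  26: obs=y cand={0} pick 0 [2->0 ok]
  27: obs=x cand={1,3} pick 3 [0->3 ok]
  28: obs=x cand={1,3} pick 1 [3->1 ok]
  29: obs=x cand={1,3} pick 3 [1->3 ok]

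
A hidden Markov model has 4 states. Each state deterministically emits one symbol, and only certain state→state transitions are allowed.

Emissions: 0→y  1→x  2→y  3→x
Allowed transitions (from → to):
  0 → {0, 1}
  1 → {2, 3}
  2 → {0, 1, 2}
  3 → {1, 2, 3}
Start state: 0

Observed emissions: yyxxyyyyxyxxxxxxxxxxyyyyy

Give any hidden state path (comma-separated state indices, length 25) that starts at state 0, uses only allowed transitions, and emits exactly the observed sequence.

  0: obs=y cand={0,2} pick 0 [start]
  1: obs=y cand={0,2} pick 0 [0->0 ok]
  2: obs=x cand={1,3} pick 1 [0->1 ok]
  3: obs=x cand={1,3} pick 3 [1->3 ok]
  4: obs=y cand={0,2} pick 2 [3->2 ok]
  5: obs=y cand={0,2} pick 0 [2->0 ok]
  6: obs=y cand={0,2} pick 0 [0->0 ok]
  7: obs=y cand={0,2} pick 0 [0->0 ok]
  8: obs=x cand={1,3} pick 1 [0->1 ok]
  9: obs=y cand={0,2} pick 2 [1->2 ok]
  10: obs=x cand={1,3} pick 1 [2->1 ok]
  11: obs=x cand={1,3} pick 3 [1->3 ok]
  12: obs=x cand={1,3} pick 3 [3->3 ok]
  13: obs=x cand={1,3} pick 1 [3->1 ok]
  14: obs=x cand={1,3} pick 3 [1->3 ok]
  15: obs=x cand={1,3} pick 1 [3->1 ok]
  16: obs=x cand={1,3} pick 3 [1->3 ok]
  17: obs=x cand={1,3} pick 1 [3->1 ok]
  18: obs=x cand={1,3} pick 3 [1->3 ok]
  19: obs=x cand={1,3} pick 3 [3->3 ok]
  20: obs=y cand={0,2} pick 2 [3->2 ok]
  21: obs=y cand={0,2} pick 2 [2->2 ok]
  22: obs=y cand={0,2} pick 0 [2->0 ok]
  23: obs=y cand={0,2} pick 0 [0->0 ok]
  24: obs=y cand={0,2} pick 0 [0->0 ok]

0,0,1,3,2,0,0,0,1,2,1,3,3,1,3,1,3,1,3,3,2,2,0,0,0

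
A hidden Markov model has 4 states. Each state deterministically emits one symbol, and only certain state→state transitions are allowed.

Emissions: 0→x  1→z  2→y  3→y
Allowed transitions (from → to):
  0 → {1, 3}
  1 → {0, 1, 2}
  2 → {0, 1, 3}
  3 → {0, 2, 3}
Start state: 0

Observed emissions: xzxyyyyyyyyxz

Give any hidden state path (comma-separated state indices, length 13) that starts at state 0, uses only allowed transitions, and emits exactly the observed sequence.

0,1,0,3,2,3,2,3,3,3,2,0,1

  t0 'x' -> {0}, take 0 (start)
  t1 'z' -> {1}, take 1 (0->1 ok)
  t2 'x' -> {0}, take 0 (1->0 ok)
  t3 'y' -> {2,3}, take 3 (0->3 ok)
  t4 'y' -> {2,3}, take 2 (3->2 ok)
  t5 'y' -> {2,3}, take 3 (2->3 ok)
  t6 'y' -> {2,3}, take 2 (3->2 ok)
  t7 'y' -> {2,3}, take 3 (2->3 ok)
  t8 'y' -> {2,3}, take 3 (3->3 ok)
  t9 'y' -> {2,3}, take 3 (3->3 ok)
  t10 'y' -> {2,3}, take 2 (3->2 ok)
  t11 'x' -> {0}, take 0 (2->0 ok)
  t12 'z' -> {1}, take 1 (0->1 ok)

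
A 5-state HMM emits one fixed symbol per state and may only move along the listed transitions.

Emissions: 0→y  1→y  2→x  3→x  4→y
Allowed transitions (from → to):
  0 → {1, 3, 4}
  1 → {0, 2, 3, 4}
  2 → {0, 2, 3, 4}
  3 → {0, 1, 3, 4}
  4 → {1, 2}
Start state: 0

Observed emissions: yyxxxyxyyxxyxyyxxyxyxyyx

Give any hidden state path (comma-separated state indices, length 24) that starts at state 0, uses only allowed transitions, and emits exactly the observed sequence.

0,4,2,2,3,1,3,0,4,2,2,4,2,4,1,3,3,1,2,4,2,4,1,2

  [0] y  {0,1,4}  => 0  start
  [1] y  {0,1,4}  => 4  0->4 ok
  [2] x  {2,3}  => 2  4->2 ok
  [3] x  {2,3}  => 2  2->2 ok
  [4] x  {2,3}  => 3  2->3 ok
  [5] y  {0,1,4}  => 1  3->1 ok
  [6] x  {2,3}  => 3  1->3 ok
  [7] y  {0,1,4}  => 0  3->0 ok
  [8] y  {0,1,4}  => 4  0->4 ok
  [9] x  {2,3}  => 2  4->2 ok
  [10] x  {2,3}  => 2  2->2 ok
  [11] y  {0,1,4}  => 4  2->4 ok
  [12] x  {2,3}  => 2  4->2 ok
  [13] y  {0,1,4}  => 4  2->4 ok
  [14] y  {0,1,4}  => 1  4->1 ok
  [15] x  {2,3}  => 3  1->3 ok
  [16] x  {2,3}  => 3  3->3 ok
  [17] y  {0,1,4}  => 1  3->1 ok
  [18] x  {2,3}  => 2  1->2 ok
  [19] y  {0,1,4}  => 4  2->4 ok
  [20] x  {2,3}  => 2  4->2 ok
  [21] y  {0,1,4}  => 4  2->4 ok
  [22] y  {0,1,4}  => 1  4->1 ok
  [23] x  {2,3}  => 2  1->2 ok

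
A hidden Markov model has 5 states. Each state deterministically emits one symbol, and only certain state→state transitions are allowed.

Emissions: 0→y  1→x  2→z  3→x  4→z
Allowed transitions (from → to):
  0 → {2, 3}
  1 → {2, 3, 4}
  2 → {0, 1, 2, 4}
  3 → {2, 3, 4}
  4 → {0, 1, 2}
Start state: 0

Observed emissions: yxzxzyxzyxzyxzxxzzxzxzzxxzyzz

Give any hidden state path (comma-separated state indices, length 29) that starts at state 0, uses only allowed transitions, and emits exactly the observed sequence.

0,3,2,1,2,0,3,4,0,3,4,0,3,2,1,3,4,2,1,4,1,2,2,1,3,4,0,2,2

  t0 'y' -> {0}, take 0 (start)
  t1 'x' -> {1,3}, take 3 (0->3 ok)
  t2 'z' -> {2,4}, take 2 (3->2 ok)
  t3 'x' -> {1,3}, take 1 (2->1 ok)
  t4 'z' -> {2,4}, take 2 (1->2 ok)
  t5 'y' -> {0}, take 0 (2->0 ok)
  t6 'x' -> {1,3}, take 3 (0->3 ok)
  t7 'z' -> {2,4}, take 4 (3->4 ok)
  t8 'y' -> {0}, take 0 (4->0 ok)
  t9 'x' -> {1,3}, take 3 (0->3 ok)
  t10 'z' -> {2,4}, take 4 (3->4 ok)
  t11 'y' -> {0}, take 0 (4->0 ok)
  t12 'x' -> {1,3}, take 3 (0->3 ok)
  t13 'z' -> {2,4}, take 2 (3->2 ok)
  t14 'x' -> {1,3}, take 1 (2->1 ok)
  t15 'x' -> {1,3}, take 3 (1->3 ok)
  t16 'z' -> {2,4}, take 4 (3->4 ok)
  t17 'z' -> {2,4}, take 2 (4->2 ok)
  t18 'x' -> {1,3}, take 1 (2->1 ok)
  t19 'z' -> {2,4}, take 4 (1->4 ok)
  t20 'x' -> {1,3}, take 1 (4->1 ok)
  t21 'z' -> {2,4}, take 2 (1->2 ok)
  t22 'z' -> {2,4}, take 2 (2->2 ok)
  t23 'x' -> {1,3}, take 1 (2->1 ok)
  t24 'x' -> {1,3}, take 3 (1->3 ok)
  t25 'z' -> {2,4}, take 4 (3->4 ok)
  t26 'y' -> {0}, take 0 (4->0 ok)
  t27 'z' -> {2,4}, take 2 (0->2 ok)
  t28 'z' -> {2,4}, take 2 (2->2 ok)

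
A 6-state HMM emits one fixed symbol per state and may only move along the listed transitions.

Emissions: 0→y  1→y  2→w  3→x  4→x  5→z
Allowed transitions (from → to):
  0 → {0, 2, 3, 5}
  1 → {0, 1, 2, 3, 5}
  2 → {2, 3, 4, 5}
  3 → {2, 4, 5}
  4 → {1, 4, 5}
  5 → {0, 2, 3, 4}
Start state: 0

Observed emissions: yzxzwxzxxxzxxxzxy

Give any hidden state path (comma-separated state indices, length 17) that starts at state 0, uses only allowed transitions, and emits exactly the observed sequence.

0,5,3,5,2,4,5,3,4,4,5,3,4,4,5,4,1

  0: obs=y cand={0,1} pick 0 [start]
  1: obs=z cand={5} pick 5 [0->5 ok]
  2: obs=x cand={3,4} pick 3 [5->3 ok]
  3: obs=z cand={5} pick 5 [3->5 ok]
  4: obs=w cand={2} pick 2 [5->2 ok]
  5: obs=x cand={3,4} pick 4 [2->4 ok]
  6: obs=z cand={5} pick 5 [4->5 ok]
  7: obs=x cand={3,4} pick 3 [5->3 ok]
  8: obs=x cand={3,4} pick 4 [3->4 ok]
  9: obs=x cand={3,4} pick 4 [4->4 ok]
  10: obs=z cand={5} pick 5 [4->5 ok]
  11: obs=x cand={3,4} pick 3 [5->3 ok]
  12: obs=x cand={3,4} pick 4 [3->4 ok]
  13: obs=x cand={3,4} pick 4 [4->4 ok]
  14: obs=z cand={5} pick 5 [4->5 ok]
  15: obs=x cand={3,4} pick 4 [5->4 ok]
  16: obs=y cand={0,1} pick 1 [4->1 ok]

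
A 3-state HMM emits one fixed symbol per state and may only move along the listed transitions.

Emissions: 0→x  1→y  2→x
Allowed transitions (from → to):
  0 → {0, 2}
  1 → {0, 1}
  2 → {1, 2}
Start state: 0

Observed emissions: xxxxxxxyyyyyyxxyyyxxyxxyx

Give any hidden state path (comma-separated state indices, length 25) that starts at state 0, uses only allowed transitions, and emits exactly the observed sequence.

0,0,0,0,0,0,2,1,1,1,1,1,1,0,2,1,1,1,0,2,1,0,2,1,0

  [0] x  {0,2}  => 0  start
  [1] x  {0,2}  => 0  0->0 ok
  [2] x  {0,2}  => 0  0->0 ok
  [3] x  {0,2}  => 0  0->0 ok
  [4] x  {0,2}  => 0  0->0 ok
  [5] x  {0,2}  => 0  0->0 ok
  [6] x  {0,2}  => 2  0->2 ok
  [7] y  {1}  => 1  2->1 ok
  [8] y  {1}  => 1  1->1 ok
  [9] y  {1}  => 1  1->1 ok
  [10] y  {1}  => 1  1->1 ok
  [11] y  {1}  => 1  1->1 ok
  [12] y  {1}  => 1  1->1 ok
  [13] x  {0,2}  => 0  1->0 ok
  [14] x  {0,2}  => 2  0->2 ok
  [15] y  {1}  => 1  2->1 ok
  [16] y  {1}  => 1  1->1 ok
  [17] y  {1}  => 1  1->1 ok
  [18] x  {0,2}  => 0  1->0 ok
  [19] x  {0,2}  => 2  0->2 ok
  [20] y  {1}  => 1  2->1 ok
  [21] x  {0,2}  => 0  1->0 ok
  [22] x  {0,2}  => 2  0->2 ok
  [23] y  {1}  => 1  2->1 ok
  [24] x  {0,2}  => 0  1->0 ok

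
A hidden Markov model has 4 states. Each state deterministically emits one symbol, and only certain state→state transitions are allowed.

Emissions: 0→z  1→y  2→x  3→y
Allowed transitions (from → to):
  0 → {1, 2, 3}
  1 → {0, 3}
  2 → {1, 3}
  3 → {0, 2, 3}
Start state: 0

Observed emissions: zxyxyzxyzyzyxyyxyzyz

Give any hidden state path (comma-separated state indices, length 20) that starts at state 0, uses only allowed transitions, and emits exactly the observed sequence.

0,2,3,2,3,0,2,1,0,1,0,3,2,1,3,2,1,0,1,0

  0: obs=z cand={0} pick 0 [start]
  1: obs=x cand={2} pick 2 [0->2 ok]
  2: obs=y cand={1,3} pick 3 [2->3 ok]
  3: obs=x cand={2} pick 2 [3->2 ok]
  4: obs=y cand={1,3} pick 3 [2->3 ok]
  5: obs=z cand={0} pick 0 [3->0 ok]
  6: obs=x cand={2} pick 2 [0->2 ok]
  7: obs=y cand={1,3} pick 1 [2->1 ok]
  8: obs=z cand={0} pick 0 [1->0 ok]
  9: obs=y cand={1,3} pick 1 [0->1 ok]
  10: obs=z cand={0} pick 0 [1->0 ok]
  11: obs=y cand={1,3} pick 3 [0->3 ok]
  12: obs=x cand={2} pick 2 [3->2 ok]
  13: obs=y cand={1,3} pick 1 [2->1 ok]
  14: obs=y cand={1,3} pick 3 [1->3 ok]
  15: obs=x cand={2} pick 2 [3->2 ok]
  16: obs=y cand={1,3} pick 1 [2->1 ok]
  17: obs=z cand={0} pick 0 [1->0 ok]
  18: obs=y cand={1,3} pick 1 [0->1 ok]
  19: obs=z cand={0} pick 0 [1->0 ok]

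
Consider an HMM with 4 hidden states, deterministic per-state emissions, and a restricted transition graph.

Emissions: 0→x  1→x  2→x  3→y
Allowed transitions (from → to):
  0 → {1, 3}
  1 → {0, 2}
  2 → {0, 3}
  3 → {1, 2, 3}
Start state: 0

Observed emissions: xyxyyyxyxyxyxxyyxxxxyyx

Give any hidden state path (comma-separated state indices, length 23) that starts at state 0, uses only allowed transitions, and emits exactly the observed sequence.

  t0 'x' -> {0,1,2}, take 0 (start)
  t1 'y' -> {3}, take 3 (0->3 ok)
  t2 'x' -> {0,1,2}, take 2 (3->2 ok)
  t3 'y' -> {3}, take 3 (2->3 ok)
  t4 'y' -> {3}, take 3 (3->3 ok)
  t5 'y' -> {3}, take 3 (3->3 ok)
  t6 'x' -> {0,1,2}, take 2 (3->2 ok)
  t7 'y' -> {3}, take 3 (2->3 ok)
  t8 'x' -> {0,1,2}, take 2 (3->2 ok)
  t9 'y' -> {3}, take 3 (2->3 ok)
  t10 'x' -> {0,1,2}, take 2 (3->2 ok)
  t11 'y' -> {3}, take 3 (2->3 ok)
  t12 'x' -> {0,1,2}, take 1 (3->1 ok)
  t13 'x' -> {0,1,2}, take 2 (1->2 ok)
  t14 'y' -> {3}, take 3 (2->3 ok)
  t15 'y' -> {3}, take 3 (3->3 ok)
  t16 'x' -> {0,1,2}, take 1 (3->1 ok)
  t17 'x' -> {0,1,2}, take 0 (1->0 ok)
  t18 'x' -> {0,1,2}, take 1 (0->1 ok)
  t19 'x' -> {0,1,2}, take 2 (1->2 ok)
  t20 'y' -> {3}, take 3 (2->3 ok)
  t21 'y' -> {3}, take 3 (3->3 ok)
  t22 'x' -> {0,1,2}, take 1 (3->1 ok)

0,3,2,3,3,3,2,3,2,3,2,3,1,2,3,3,1,0,1,2,3,3,1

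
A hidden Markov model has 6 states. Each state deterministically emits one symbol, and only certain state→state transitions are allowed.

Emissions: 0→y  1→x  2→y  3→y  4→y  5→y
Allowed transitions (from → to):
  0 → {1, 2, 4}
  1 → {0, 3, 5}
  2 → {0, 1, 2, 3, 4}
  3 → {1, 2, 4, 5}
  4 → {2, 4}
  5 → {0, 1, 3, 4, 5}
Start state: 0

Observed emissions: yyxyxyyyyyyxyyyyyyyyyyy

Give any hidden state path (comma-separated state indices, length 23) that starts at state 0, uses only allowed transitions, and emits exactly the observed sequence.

0,2,1,3,1,5,5,5,5,5,0,1,5,0,4,2,2,4,4,4,2,3,4

  pos 0: y in {0,2,3,4,5}, choose 0; start
  pos 1: y in {0,2,3,4,5}, choose 2; 0->2 ok
  pos 2: x in {1}, choose 1; 2->1 ok
  pos 3: y in {0,2,3,4,5}, choose 3; 1->3 ok
  pos 4: x in {1}, choose 1; 3->1 ok
  pos 5: y in {0,2,3,4,5}, choose 5; 1->5 ok
  pos 6: y in {0,2,3,4,5}, choose 5; 5->5 ok
  pos 7: y in {0,2,3,4,5}, choose 5; 5->5 ok
  pos 8: y in {0,2,3,4,5}, choose 5; 5->5 ok
  pos 9: y in {0,2,3,4,5}, choose 5; 5->5 ok
  pos 10: y in {0,2,3,4,5}, choose 0; 5->0 ok
  pos 11: x in {1}, choose 1; 0->1 ok
  pos 12: y in {0,2,3,4,5}, choose 5; 1->5 ok
  pos 13: y in {0,2,3,4,5}, choose 0; 5->0 ok
  pos 14: y in {0,2,3,4,5}, choose 4; 0->4 ok
  pos 15: y in {0,2,3,4,5}, choose 2; 4->2 ok
  pos 16: y in {0,2,3,4,5}, choose 2; 2->2 ok
  pos 17: y in {0,2,3,4,5}, choose 4; 2->4 ok
  pos 18: y in {0,2,3,4,5}, choose 4; 4->4 ok
  pos 19: y in {0,2,3,4,5}, choose 4; 4->4 ok
  pos 20: y in {0,2,3,4,5}, choose 2; 4->2 ok
  pos 21: y in {0,2,3,4,5}, choose 3; 2->3 ok
  pos 22: y in {0,2,3,4,5}, choose 4; 3->4 ok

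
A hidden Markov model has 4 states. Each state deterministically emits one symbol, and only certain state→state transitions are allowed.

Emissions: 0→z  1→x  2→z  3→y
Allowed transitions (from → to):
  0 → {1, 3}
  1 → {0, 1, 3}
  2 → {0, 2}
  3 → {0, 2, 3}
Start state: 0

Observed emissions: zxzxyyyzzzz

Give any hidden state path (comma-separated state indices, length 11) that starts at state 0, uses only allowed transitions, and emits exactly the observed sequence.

0,1,0,1,3,3,3,2,2,2,2

  [0] z  {0,2}  => 0  start
  [1] x  {1}  => 1  0->1 ok
  [2] z  {0,2}  => 0  1->0 ok
  [3] x  {1}  => 1  0->1 ok
  [4] y  {3}  => 3  1->3 ok
  [5] y  {3}  => 3  3->3 ok
  [6] y  {3}  => 3  3->3 ok
  [7] z  {0,2}  => 2  3->2 ok
  [8] z  {0,2}  => 2  2->2 ok
  [9] z  {0,2}  => 2  2->2 ok
  [10] z  {0,2}  => 2  2->2 ok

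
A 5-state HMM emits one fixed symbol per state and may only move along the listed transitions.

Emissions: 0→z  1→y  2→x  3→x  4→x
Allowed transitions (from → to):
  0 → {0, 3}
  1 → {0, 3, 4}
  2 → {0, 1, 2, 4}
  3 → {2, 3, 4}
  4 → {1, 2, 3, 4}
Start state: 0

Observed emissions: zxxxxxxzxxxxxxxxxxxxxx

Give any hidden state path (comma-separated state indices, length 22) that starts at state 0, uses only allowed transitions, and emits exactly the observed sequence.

0,3,2,4,3,2,2,0,3,3,3,3,3,3,4,3,2,2,4,3,3,4

  0: obs=z cand={0} pick 0 [start]
  1: obs=x cand={2,3,4} pick 3 [0->3 ok]
  2: obs=x cand={2,3,4} pick 2 [3->2 ok]
  3: obs=x cand={2,3,4} pick 4 [2->4 ok]
  4: obs=x cand={2,3,4} pick 3 [4->3 ok]
  5: obs=x cand={2,3,4} pick 2 [3->2 ok]
  6: obs=x cand={2,3,4} pick 2 [2->2 ok]
  7: obs=z cand={0} pick 0 [2->0 ok]
  8: obs=x cand={2,3,4} pick 3 [0->3 ok]
  9: obs=x cand={2,3,4} pick 3 [3->3 ok]
  10: obs=x cand={2,3,4} pick 3 [3->3 ok]
  11: obs=x cand={2,3,4} pick 3 [3->3 ok]
  12: obs=x cand={2,3,4} pick 3 [3->3 ok]
  13: obs=x cand={2,3,4} pick 3 [3->3 ok]
  14: obs=x cand={2,3,4} pick 4 [3->4 ok]
  15: obs=x cand={2,3,4} pick 3 [4->3 ok]
  16: obs=x cand={2,3,4} pick 2 [3->2 ok]
  17: obs=x cand={2,3,4} pick 2 [2->2 ok]
  18: obs=x cand={2,3,4} pick 4 [2->4 ok]
  19: obs=x cand={2,3,4} pick 3 [4->3 ok]
  20: obs=x cand={2,3,4} pick 3 [3->3 ok]
  21: obs=x cand={2,3,4} pick 4 [3->4 ok]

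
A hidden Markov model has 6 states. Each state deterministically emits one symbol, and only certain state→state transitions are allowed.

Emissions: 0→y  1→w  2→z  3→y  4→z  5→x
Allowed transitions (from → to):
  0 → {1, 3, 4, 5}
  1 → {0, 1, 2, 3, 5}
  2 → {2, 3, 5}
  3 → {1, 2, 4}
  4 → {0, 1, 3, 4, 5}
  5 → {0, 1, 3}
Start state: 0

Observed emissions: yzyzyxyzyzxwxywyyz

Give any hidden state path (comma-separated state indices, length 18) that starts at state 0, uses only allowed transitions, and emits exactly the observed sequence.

  0: obs=y cand={0,3} pick 0 [start]
  1: obs=z cand={2,4} pick 4 [0->4 ok]
  2: obs=y cand={0,3} pick 3 [4->3 ok]
  3: obs=z cand={2,4} pick 4 [3->4 ok]
  4: obs=y cand={0,3} pick 0 [4->0 ok]
  5: obs=x cand={5} pick 5 [0->5 ok]
  6: obs=y cand={0,3} pick 3 [5->3 ok]
  7: obs=z cand={2,4} pick 4 [3->4 ok]
  8: obs=y cand={0,3} pick 3 [4->3 ok]
  9: obs=z cand={2,4} pick 2 [3->2 ok]
  10: obs=x cand={5} pick 5 [2->5 ok]
  11: obs=w cand={1} pick 1 [5->1 ok]
  12: obs=x cand={5} pick 5 [1->5 ok]
  13: obs=y cand={0,3} pick 3 [5->3 ok]
  14: obs=w cand={1} pick 1 [3->1 ok]
  15: obs=y cand={0,3} pick 0 [1->0 ok]
  16: obs=y cand={0,3} pick 3 [0->3 ok]
  17: obs=z cand={2,4} pick 4 [3->4 ok]

0,4,3,4,0,5,3,4,3,2,5,1,5,3,1,0,3,4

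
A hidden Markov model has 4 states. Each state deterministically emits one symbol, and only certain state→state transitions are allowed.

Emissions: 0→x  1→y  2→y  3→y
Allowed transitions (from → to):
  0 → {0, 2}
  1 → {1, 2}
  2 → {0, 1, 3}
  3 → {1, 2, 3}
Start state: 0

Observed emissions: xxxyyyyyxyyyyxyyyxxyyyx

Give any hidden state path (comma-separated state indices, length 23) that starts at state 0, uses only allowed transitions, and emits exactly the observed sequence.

  pos 0: x in {0}, choose 0; start
  pos 1: x in {0}, choose 0; 0->0 ok
  pos 2: x in {0}, choose 0; 0->0 ok
  pos 3: y in {1,2,3}, choose 2; 0->2 ok
  pos 4: y in {1,2,3}, choose 1; 2->1 ok
  pos 5: y in {1,2,3}, choose 2; 1->2 ok
  pos 6: y in {1,2,3}, choose 3; 2->3 ok
  pos 7: y in {1,2,3}, choose 2; 3->2 ok
  pos 8: x in {0}, choose 0; 2->0 ok
  pos 9: y in {1,2,3}, choose 2; 0->2 ok
  pos 10: y in {1,2,3}, choose 1; 2->1 ok
  pos 11: y in {1,2,3}, choose 1; 1->1 ok
  pos 12: y in {1,2,3}, choose 2; 1->2 ok
  pos 13: x in {0}, choose 0; 2->0 ok
  pos 14: y in {1,2,3}, choose 2; 0->2 ok
  pos 15: y in {1,2,3}, choose 1; 2->1 ok
  pos 16: y in {1,2,3}, choose 2; 1->2 ok
  pos 17: x in {0}, choose 0; 2->0 ok
  pos 18: x in {0}, choose 0; 0->0 ok
  pos 19: y in {1,2,3}, choose 2; 0->2 ok
  pos 20: y in {1,2,3}, choose 1; 2->1 ok
  pos 21: y in {1,2,3}, choose 2; 1->2 ok
  pos 22: x in {0}, choose 0; 2->0 ok

0,0,0,2,1,2,3,2,0,2,1,1,2,0,2,1,2,0,0,2,1,2,0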